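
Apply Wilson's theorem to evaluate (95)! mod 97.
(96)! = (95)! × (96) ≡ -1 (mod 97). So (95)! ≡ -1 × (96)^(-1) ≡ (-1)×(-1) = 1 (mod 97)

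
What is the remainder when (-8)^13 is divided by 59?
By repeated squaring mod 59: (-8)^{1}≡51, (-8)^{2}≡5, (-8)^{4}≡25, (-8)^{8}≡35. Then (-8)^{13} = (-8)^{8+4+1} ≡ 35 × 25 × 51 ≡ 21 mod 59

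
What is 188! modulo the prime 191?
(190)! = (188)! × (189) × (190) ≡ -1 (mod 191). So (188)! ≡ -1 × [(190)(189)]^(-1) ≡ 95 (mod 191)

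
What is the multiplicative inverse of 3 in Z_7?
Since 7 is prime, by Fermat 3^(-1) ≡ 3^{5} ≡ 5 (mod 7). Verify: 3 × 5 = 15 ≡ 1 (mod 7)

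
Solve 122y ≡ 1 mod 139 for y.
Since 139 is prime, by Fermat 122^(-1) ≡ 122^{137} ≡ 49 mod 139. Verify: 122 × 49 = 5978 ≡ 1 mod 139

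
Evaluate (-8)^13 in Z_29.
By repeated squaring mod 29: (-8)^{1}≡21, (-8)^{2}≡6, (-8)^{4}≡7, (-8)^{8}≡20. Then (-8)^{13} = (-8)^{8+4+1} ≡ 20 × 7 × 21 ≡ 11 mod 29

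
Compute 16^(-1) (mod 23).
Since 23 is prime, by Fermat 16^(-1) ≡ 16^{21} ≡ 13 (mod 23). Verify: 16 × 13 = 208 ≡ 1 (mod 23)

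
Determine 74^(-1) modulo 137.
Since 137 is prime, by Fermat 74^(-1) ≡ 74^{135} ≡ 50 mod 137. Verify: 74 × 50 = 3700 ≡ 1 mod 137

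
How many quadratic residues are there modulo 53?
The squaring map on Z_53* is 2-to-1, so there are (52)/2 = 26 QRs.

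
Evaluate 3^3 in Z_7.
3^{3} = 27 ≡ 6 mod 7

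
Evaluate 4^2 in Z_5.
4^{2} = 16 ≡ 1 mod 5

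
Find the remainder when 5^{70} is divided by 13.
By Fermat: 5^{12} ≡ 1 mod 13. 70 = 5×12 + 10. So 5^{70} ≡ 5^{10} ≡ 12 mod 13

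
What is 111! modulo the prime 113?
(112)! = (111)! × (112) ≡ -1 (mod 113). So (111)! ≡ -1 × (112)^(-1) ≡ (-1)×(-1) = 1 (mod 113)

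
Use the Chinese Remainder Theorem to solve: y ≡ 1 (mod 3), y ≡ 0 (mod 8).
M = 3 × 8 = 24. M₁ = 8, y₁ ≡ 2 (mod 3). M₂ = 3, y₂ ≡ 3 (mod 8). y = 1×8×2 + 0×3×3 ≡ 16 (mod 24)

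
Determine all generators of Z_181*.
There are φ(180) = 48 primitive roots mod 181: {2, 10, 18, 21, 23, 24, 28, 41, 47, 50, 53, 54, 57, 58, 63, 66, 69, 76, 77, 78, 83, 84, 85, 90, 91, 96, 97, 98, 103, 104, 105, 112, 115, 118, 123, 124, 127, 128, 131, 134, 140, 153, 157, 158, 160, 163, 171, 179}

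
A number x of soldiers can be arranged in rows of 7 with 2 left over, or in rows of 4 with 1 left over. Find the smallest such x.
M = 7 × 4 = 28. M₁ = 4, y₁ ≡ 2 mod 7. M₂ = 7, y₂ ≡ 3 mod 4. x = 2×4×2 + 1×7×3 ≡ 9 mod 28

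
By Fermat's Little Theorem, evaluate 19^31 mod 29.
By Fermat: 19^{28} ≡ 1 (mod 29). So 19^{31} = 19^{28} · 19^{3} ≡ 19^{3} ≡ 15 (mod 29)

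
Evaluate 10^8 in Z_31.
By repeated squaring mod 31: 10^{1}≡10, 10^{2}≡7, 10^{4}≡18, 10^{8}≡14. So 10^{8} ≡ 14 mod 31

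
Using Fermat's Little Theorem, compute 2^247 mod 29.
By Fermat: 2^{28} ≡ 1 (mod 29). 247 ≡ 23 (mod 28). So 2^{247} ≡ 2^{23} ≡ 10 (mod 29)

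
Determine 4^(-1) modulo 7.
Since 7 is prime, by Fermat 4^(-1) ≡ 4^{5} ≡ 2 (mod 7). Verify: 4 × 2 = 8 ≡ 1 (mod 7)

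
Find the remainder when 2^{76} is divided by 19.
By Fermat: 2^{18} ≡ 1 (mod 19). 76 = 4×18 + 4. So 2^{76} ≡ 2^{4} ≡ 16 (mod 19)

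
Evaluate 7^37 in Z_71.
By repeated squaring (mod 71): 7^{1}≡7, 7^{2}≡49, 7^{4}≡58, 7^{8}≡27, 7^{16}≡19, 7^{32}≡6. Then 7^{37} = 7^{32+4+1} ≡ 6 × 58 × 7 ≡ 22 (mod 71)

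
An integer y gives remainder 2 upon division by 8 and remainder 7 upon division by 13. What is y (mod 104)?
M = 8 × 13 = 104. M₁ = 13, y₁ ≡ 5 (mod 8). M₂ = 8, y₂ ≡ 5 (mod 13). y = 2×13×5 + 7×8×5 ≡ 98 (mod 104)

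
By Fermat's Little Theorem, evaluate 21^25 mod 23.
By Fermat: 21^{22} ≡ 1 (mod 23). So 21^{25} = 21^{22} · 21^{3} ≡ 21^{3} ≡ 15 (mod 23)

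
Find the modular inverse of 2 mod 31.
Since 31 is prime, by Fermat 2^(-1) ≡ 2^{29} ≡ 16 (mod 31). Verify: 2 × 16 = 32 ≡ 1 (mod 31)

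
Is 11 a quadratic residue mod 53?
By Euler's criterion: 11^{26} ≡ 1 (mod 53). Since this equals 1, 11 is a QR.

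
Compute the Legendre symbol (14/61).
(14/61) = 14^{30} mod 61 = 1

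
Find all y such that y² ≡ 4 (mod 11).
The square roots of 4 mod 11 are 9 and 2. Verify: 9² = 81 ≡ 4 (mod 11)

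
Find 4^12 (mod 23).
By repeated squaring (mod 23): 4^{1}≡4, 4^{2}≡16, 4^{4}≡3, 4^{8}≡9. Then 4^{12} = 4^{8+4} ≡ 9 × 3 ≡ 4 (mod 23)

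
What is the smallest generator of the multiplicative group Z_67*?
g = 2. Powers: [2, 4, 8, 16, 32, 64, 61, ...] generates all 66 non-zero residues.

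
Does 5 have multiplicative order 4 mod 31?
Powers of 5 mod 31: 5^1≡5, 5^2≡25, 5^3≡1. Already 5^3≡1, so the order is 3 < 4. No, the actual order is 3.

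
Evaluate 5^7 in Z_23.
By repeated squaring mod 23: 5^{1}≡5, 5^{2}≡2, 5^{4}≡4. Then 5^{7} = 5^{4+2+1} ≡ 4 × 2 × 5 ≡ 17 mod 23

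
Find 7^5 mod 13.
By repeated squaring mod 13: 7^{1}≡7, 7^{2}≡10, 7^{4}≡9. Then 7^{5} = 7^{4+1} ≡ 9 × 7 ≡ 11 mod 13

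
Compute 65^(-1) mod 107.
Since 107 is prime, by Fermat 65^(-1) ≡ 65^{105} ≡ 28 mod 107. Verify: 65 × 28 = 1820 ≡ 1 mod 107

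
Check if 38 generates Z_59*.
ord_59(38) divides 58. For each prime q|58: 38^{29}≡58, 38^{2}≡28, none ≡ 1. So 38 has order 58 and is a primitive root mod 59.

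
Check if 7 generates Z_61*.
ord_61(7) divides 60. For each prime q|60: 7^{30}≡60, 7^{20}≡47, 7^{12}≡34, none ≡ 1. So 7 has order 60 and is a primitive root mod 61.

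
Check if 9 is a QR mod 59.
By Euler's criterion: 9^{29} ≡ 1 (mod 59). Since this equals 1, 9 is a QR.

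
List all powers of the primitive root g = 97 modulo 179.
97^1, 97^2, ..., 97^{178} mod 179: [97, 101, 131, 177, 164, 156, 96, 4, 30, 46, 166, 171, 119, 87, 26, 16, 120, 5, 127, 147, 118, 169, 104, 64, 122, 20, 150, 51, 114, 139, 58, 77, 130, 80, 63, 25, 98, 19, 53, 129, 162, 141, 73, 100, 34, 76, 33, 158, 111, 27, 113, 42, 136, 125, 132, 95, 86, 108, 94, 168, 7, 142, 170, 22, 165, 74, 18, 135, 28, 31, 143, 88, 123, 117, 72, 3, 112, 124, 35, 173, 134, 110, 109, 12, 90, 138, 140, 155, 178, 82, 78, 48, 2, 15, 23, 83, 175, 149, 133, 13, 8, 60, 92, 153, 163, 59, 174, 52, 32, 61, 10, 75, 115, 57, 159, 29, 128, 65, 40, 121, 102, 49, 99, 116, 154, 81, 160, 126, 50, 17, 38, 106, 79, 145, 103, 146, 21, 68, 152, 66, 137, 43, 54, 47, 84, 93, 71, 85, 11, 172, 37, 9, 157, 14, 105, 161, 44, 151, 148, 36, 91, 56, 62, 107, 176, 67, 55, 144, 6, 45, 69, 70, 167, 89, 41, 39, 24, 1]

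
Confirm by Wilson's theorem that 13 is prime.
(12)! mod 13 = 12. Since this equals -1 mod 13, Wilson confirms 13 is prime.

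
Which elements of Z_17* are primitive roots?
There are φ(16) = 8 primitive roots mod 17: {3, 5, 6, 7, 10, 11, 12, 14}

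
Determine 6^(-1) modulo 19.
Since 19 is prime, by Fermat 6^(-1) ≡ 6^{17} ≡ 16 mod 19. Verify: 6 × 16 = 96 ≡ 1 mod 19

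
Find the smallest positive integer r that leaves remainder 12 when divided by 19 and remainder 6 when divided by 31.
M = 19 × 31 = 589. M₁ = 31, y₁ ≡ 8 (mod 19). M₂ = 19, y₂ ≡ 18 (mod 31). r = 12×31×8 + 6×19×18 ≡ 316 (mod 589)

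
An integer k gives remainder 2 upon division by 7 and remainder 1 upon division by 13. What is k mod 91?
M = 7 × 13 = 91. M₁ = 13, y₁ ≡ 6 mod 7. M₂ = 7, y₂ ≡ 2 mod 13. k = 2×13×6 + 1×7×2 ≡ 79 mod 91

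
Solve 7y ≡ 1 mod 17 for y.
Since 17 is prime, by Fermat 7^(-1) ≡ 7^{15} ≡ 5 mod 17. Verify: 7 × 5 = 35 ≡ 1 mod 17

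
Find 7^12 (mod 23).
By repeated squaring (mod 23): 7^{1}≡7, 7^{2}≡3, 7^{4}≡9, 7^{8}≡12. Then 7^{12} = 7^{8+4} ≡ 12 × 9 ≡ 16 (mod 23)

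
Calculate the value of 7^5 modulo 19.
By repeated squaring mod 19: 7^{1}≡7, 7^{2}≡11, 7^{4}≡7. Then 7^{5} = 7^{4+1} ≡ 7 × 7 ≡ 11 mod 19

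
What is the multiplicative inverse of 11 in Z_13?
Since 13 is prime, by Fermat 11^(-1) ≡ 11^{11} ≡ 6 mod 13. Verify: 11 × 6 = 66 ≡ 1 mod 13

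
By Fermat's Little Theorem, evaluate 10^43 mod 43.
By Fermat: 10^{42} ≡ 1 mod 43. So 10^{43} = 10^{42} · 10^{1} ≡ 10^{1} ≡ 10 mod 43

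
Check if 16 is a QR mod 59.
By Euler's criterion: 16^{29} ≡ 1 (mod 59). Since this equals 1, 16 is a QR.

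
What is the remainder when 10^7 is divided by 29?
By repeated squaring (mod 29): 10^{1}≡10, 10^{2}≡13, 10^{4}≡24. Then 10^{7} = 10^{4+2+1} ≡ 24 × 13 × 10 ≡ 17 (mod 29)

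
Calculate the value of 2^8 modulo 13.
By repeated squaring mod 13: 2^{1}≡2, 2^{2}≡4, 2^{4}≡3, 2^{8}≡9. So 2^{8} ≡ 9 mod 13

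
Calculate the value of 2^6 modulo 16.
By repeated squaring (mod 16): 2^{1}≡2, 2^{2}≡4, 2^{4}≡0. Then 2^{6} = 2^{4+2} ≡ 0 × 4 ≡ 0 (mod 16)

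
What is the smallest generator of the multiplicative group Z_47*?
g = 5. Powers: [5, 25, 31, 14, 23, 21, ...] generates all 46 non-zero residues.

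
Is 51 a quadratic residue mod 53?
By Euler's criterion: 51^{26} ≡ 52 (mod 53). Since this equals -1 (≡ 52), 51 is not a QR.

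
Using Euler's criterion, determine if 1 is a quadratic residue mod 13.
By Euler's criterion: 1^{6} ≡ 1 (mod 13). Since this equals 1, 1 is a QR.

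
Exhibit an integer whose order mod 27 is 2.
26 has order 2 mod 27 since 26^{2} ≡ 1 (mod 27) and no smaller power works.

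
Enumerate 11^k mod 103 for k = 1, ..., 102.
11^1, 11^2, ..., 11^{102} mod 103: [11, 18, 95, 15, 62, 64, 86, 19, 3, 33, 54, 79, 45, 83, 89, 52, 57, 9, 99, 59, 31, 32, 43, 61, 53, 68, 27, 91, 74, 93, 96, 26, 80, 56, 101, 81, 67, 16, 73, 82, 78, 34, 65, 97, 37, 98, 48, 13, 40, 28, 102, 92, 85, 8, 88, 41, 39, 17, 84, 100, 70, 49, 24, 58, 20, 14, 51, 46, 94, 4, 44, 72, 71, 60, 42, 50, 35, 76, 12, 29, 10, 7, 77, 23, 47, 2, 22, 36, 87, 30, 21, 25, 69, 38, 6, 66, 5, 55, 90, 63, 75, 1]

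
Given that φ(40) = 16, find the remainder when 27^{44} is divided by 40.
By Euler: 27^{16} ≡ 1 mod 40 since gcd(27, 40) = 1. 44 = 2×16 + 12. So 27^{44} ≡ 27^{12} ≡ 1 mod 40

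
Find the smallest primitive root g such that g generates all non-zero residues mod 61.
g = 2. For each prime q|60: 2^{30}≡60, 2^{20}≡47, 2^{12}≡9, none ≡ 1, so ord_61(2) = 60 and 2 is a primitive root.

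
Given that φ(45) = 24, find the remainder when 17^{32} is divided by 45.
By Euler: 17^{24} ≡ 1 mod 45 since gcd(17, 45) = 1. 32 = 1×24 + 8. So 17^{32} ≡ 17^{8} ≡ 1 mod 45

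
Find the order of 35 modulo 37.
Powers of 35 mod 37: 35^1≡35, 35^2≡4, 35^3≡29, 35^4≡16, 35^5≡5, 35^6≡27, 35^7≡20, 35^8≡34, 35^9≡6, 35^10≡25, 35^11≡24, 35^12≡26, 35^13≡22, 35^14≡30, 35^15≡14, 35^16≡9, 35^17≡19, 35^18≡36, 35^19≡2, 35^20≡33, 35^21≡8, 35^22≡21, 35^23≡32, 35^24≡10, 35^25≡17, 35^26≡3, 35^27≡31, 35^28≡12, 35^29≡13, 35^30≡11, 35^31≡15, 35^32≡7, 35^33≡23, 35^34≡28, 35^35≡18, 35^36≡1. So the order of 35 is 36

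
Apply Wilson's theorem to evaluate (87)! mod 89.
(88)! = (87)! × (88) ≡ -1 mod 89. So (87)! ≡ -1 × (88)^(-1) ≡ (-1)×(-1) = 1 mod 89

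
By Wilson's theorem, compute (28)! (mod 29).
By Wilson's theorem, (28)! ≡ -1 ≡ 28 (mod 29)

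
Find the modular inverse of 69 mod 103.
Since 103 is prime, by Fermat 69^(-1) ≡ 69^{101} ≡ 3 (mod 103). Verify: 69 × 3 = 207 ≡ 1 (mod 103)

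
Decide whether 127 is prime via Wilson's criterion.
(126)! mod 127 = 126. Since 126 ≡ -1 mod 127, 127 is prime.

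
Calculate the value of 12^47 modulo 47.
Using Fermat: 12^{46} ≡ 1 (mod 47). 47 ≡ 1 (mod 46). So 12^{47} ≡ 12^{1} ≡ 12 (mod 47)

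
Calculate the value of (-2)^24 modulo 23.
Using Fermat: (-2)^{22} ≡ 1 mod 23. 24 ≡ 2 mod 22. So (-2)^{24} ≡ (-2)^{2} ≡ 4 mod 23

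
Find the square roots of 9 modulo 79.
The square roots of 9 mod 79 are 76 and 3. Verify: 76² = 5776 ≡ 9 mod 79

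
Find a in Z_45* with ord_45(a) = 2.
19 has order 2 mod 45 since 19^{2} ≡ 1 (mod 45) and no smaller power works.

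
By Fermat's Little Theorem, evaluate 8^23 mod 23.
By Fermat: 8^{22} ≡ 1 (mod 23). So 8^{23} = 8^{22} · 8^{1} ≡ 8^{1} ≡ 8 (mod 23)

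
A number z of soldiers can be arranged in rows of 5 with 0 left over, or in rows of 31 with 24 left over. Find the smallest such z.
M = 5 × 31 = 155. M₁ = 31, y₁ ≡ 1 (mod 5). M₂ = 5, y₂ ≡ 25 (mod 31). z = 0×31×1 + 24×5×25 ≡ 55 (mod 155)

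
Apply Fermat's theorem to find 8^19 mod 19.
By Fermat: 8^{18} ≡ 1 mod 19. So 8^{19} = 8^{18} · 8^{1} ≡ 8^{1} ≡ 8 mod 19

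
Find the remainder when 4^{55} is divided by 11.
By Fermat: 4^{10} ≡ 1 (mod 11). 55 = 5×10 + 5. So 4^{55} ≡ 4^{5} ≡ 1 (mod 11)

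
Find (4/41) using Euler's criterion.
(4/41) = 4^{20} mod 41 = 1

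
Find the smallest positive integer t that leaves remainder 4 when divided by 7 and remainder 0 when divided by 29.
M = 7 × 29 = 203. M₁ = 29, y₁ ≡ 1 mod 7. M₂ = 7, y₂ ≡ 25 mod 29. t = 4×29×1 + 0×7×25 ≡ 116 mod 203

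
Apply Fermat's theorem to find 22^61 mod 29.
By Fermat: 22^{28} ≡ 1 mod 29. 61 = 2×28 + 5. So 22^{61} ≡ 22^{5} ≡ 13 mod 29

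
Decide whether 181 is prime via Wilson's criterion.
(180)! mod 181 = 180. Since 180 ≡ -1 mod 181, 181 is prime.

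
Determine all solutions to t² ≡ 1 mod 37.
The square roots of 1 mod 37 are 1 and 36. Verify: 1² = 1 ≡ 1 mod 37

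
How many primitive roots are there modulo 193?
Number of primitive roots mod 193 = φ(p-1) = φ(192) = 64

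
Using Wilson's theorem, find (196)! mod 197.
By Wilson's theorem, (196)! ≡ -1 ≡ 196 mod 197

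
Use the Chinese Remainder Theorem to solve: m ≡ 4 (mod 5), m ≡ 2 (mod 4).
M = 5 × 4 = 20. M₁ = 4, y₁ ≡ 4 (mod 5). M₂ = 5, y₂ ≡ 1 (mod 4). m = 4×4×4 + 2×5×1 ≡ 14 (mod 20)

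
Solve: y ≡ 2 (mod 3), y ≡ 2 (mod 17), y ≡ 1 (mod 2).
M = 3 × 17 × 2 = 102. M₁ = 34, y₁ ≡ 1 (mod 3). M₂ = 6, y₂ ≡ 3 (mod 17). M₃ = 51, y₃ ≡ 1 (mod 2). y = 2×34×1 + 2×6×3 + 1×51×1 ≡ 53 (mod 102)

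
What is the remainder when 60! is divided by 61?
By Wilson's theorem, (60)! ≡ -1 ≡ 60 mod 61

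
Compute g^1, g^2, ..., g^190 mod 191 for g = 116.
116^1, 116^2, ..., 116^{190} mod 191: [116, 86, 44, 138, 155, 26, 151, 135, 189, 150, 19, 103, 106, 72, 139, 80, 112, 4, 82, 153, 176, 170, 47, 104, 31, 158, 183, 27, 76, 30, 42, 97, 174, 129, 66, 16, 137, 39, 131, 107, 188, 34, 124, 59, 159, 108, 113, 120, 168, 6, 123, 134, 73, 64, 166, 156, 142, 46, 179, 136, 114, 45, 63, 50, 70, 98, 99, 24, 110, 154, 101, 65, 91, 51, 186, 184, 143, 162, 74, 180, 61, 9, 89, 10, 14, 96, 58, 43, 22, 69, 173, 13, 171, 163, 190, 75, 105, 147, 53, 36, 165, 40, 56, 2, 41, 172, 88, 85, 119, 52, 111, 79, 187, 109, 38, 15, 21, 144, 87, 160, 33, 8, 164, 115, 161, 149, 94, 17, 62, 125, 175, 54, 152, 60, 84, 3, 157, 67, 132, 32, 83, 78, 71, 23, 185, 68, 57, 118, 127, 25, 35, 49, 145, 12, 55, 77, 146, 128, 141, 121, 93, 92, 167, 81, 37, 90, 126, 100, 140, 5, 7, 48, 29, 117, 11, 130, 182, 102, 181, 177, 95, 133, 148, 169, 122, 18, 178, 20, 28, 1]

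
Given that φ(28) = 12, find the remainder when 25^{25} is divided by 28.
By Euler: 25^{12} ≡ 1 (mod 28) since gcd(25, 28) = 1. 25 = 2×12 + 1. So 25^{25} ≡ 25^{1} ≡ 25 (mod 28)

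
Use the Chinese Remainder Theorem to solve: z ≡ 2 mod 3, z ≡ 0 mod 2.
M = 3 × 2 = 6. M₁ = 2, y₁ ≡ 2 mod 3. M₂ = 3, y₂ ≡ 1 mod 2. z = 2×2×2 + 0×3×1 ≡ 2 mod 6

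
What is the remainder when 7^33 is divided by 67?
By repeated squaring mod 67: 7^{1}≡7, 7^{2}≡49, 7^{4}≡56, 7^{8}≡54, 7^{16}≡35, 7^{32}≡19. Then 7^{33} = 7^{32+1} ≡ 19 × 7 ≡ 66 mod 67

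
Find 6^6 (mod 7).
Using Fermat: 6^{6} ≡ 1 (mod 7). 6 ≡ 0 (mod 6). So 6^{6} ≡ 6^{0} ≡ 1 (mod 7)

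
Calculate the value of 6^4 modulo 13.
6^{4} = 1296 ≡ 9 mod 13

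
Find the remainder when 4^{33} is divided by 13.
By Fermat: 4^{12} ≡ 1 (mod 13). 33 = 2×12 + 9. So 4^{33} ≡ 4^{9} ≡ 12 (mod 13)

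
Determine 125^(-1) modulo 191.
Since 191 is prime, by Fermat 125^(-1) ≡ 125^{189} ≡ 136 mod 191. Verify: 125 × 136 = 17000 ≡ 1 mod 191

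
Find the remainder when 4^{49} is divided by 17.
By Fermat: 4^{16} ≡ 1 mod 17. 49 = 3×16 + 1. So 4^{49} ≡ 4^{1} ≡ 4 mod 17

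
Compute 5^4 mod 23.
5^{4} = 625 ≡ 4 mod 23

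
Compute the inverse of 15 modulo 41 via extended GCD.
Extended GCD: 15(11) + 41(-4) = 1. So 15^(-1) ≡ 11 mod 41. Verify: 15 × 11 = 165 ≡ 1 mod 41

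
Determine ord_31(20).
Powers of 20 mod 31: 20^1≡20, 20^2≡28, 20^3≡2, 20^4≡9, 20^5≡25, 20^6≡4, 20^7≡18, 20^8≡19, 20^9≡8, 20^10≡5, 20^11≡7, 20^12≡16, 20^13≡10, 20^14≡14, 20^15≡1. Order = 15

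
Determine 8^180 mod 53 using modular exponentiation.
Using Fermat: 8^{52} ≡ 1 (mod 53). 180 ≡ 24 (mod 52). So 8^{180} ≡ 8^{24} ≡ 24 (mod 53)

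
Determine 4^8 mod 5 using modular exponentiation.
Using Fermat: 4^{4} ≡ 1 (mod 5). 8 ≡ 0 (mod 4). So 4^{8} ≡ 4^{0} ≡ 1 (mod 5)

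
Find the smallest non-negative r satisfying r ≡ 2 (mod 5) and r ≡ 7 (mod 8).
M = 5 × 8 = 40. M₁ = 8, y₁ ≡ 2 (mod 5). M₂ = 5, y₂ ≡ 5 (mod 8). r = 2×8×2 + 7×5×5 ≡ 7 (mod 40)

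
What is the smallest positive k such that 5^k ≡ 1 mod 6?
Powers of 5 mod 6: 5^1≡5, 5^2≡1. Order = 2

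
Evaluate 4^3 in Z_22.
4^{3} = 64 ≡ 20 mod 22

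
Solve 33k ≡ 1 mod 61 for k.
Since 61 is prime, by Fermat 33^(-1) ≡ 33^{59} ≡ 37 mod 61. Verify: 33 × 37 = 1221 ≡ 1 mod 61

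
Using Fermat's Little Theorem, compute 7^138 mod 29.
By Fermat: 7^{28} ≡ 1 mod 29. 138 = 4×28 + 26. So 7^{138} ≡ 7^{26} ≡ 16 mod 29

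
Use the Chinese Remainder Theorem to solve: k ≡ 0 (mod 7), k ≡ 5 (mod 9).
M = 7 × 9 = 63. M₁ = 9, y₁ ≡ 4 (mod 7). M₂ = 7, y₂ ≡ 4 (mod 9). k = 0×9×4 + 5×7×4 ≡ 14 (mod 63)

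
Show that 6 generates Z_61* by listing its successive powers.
6^1, 6^2, ..., 6^{60} mod 61: [6, 36, 33, 15, 29, 52, 7, 42, 8, 48, 44, 20, 59, 49, 50, 56, 31, 3, 18, 47, 38, 45, 26, 34, 21, 4, 24, 22, 10, 60, 55, 25, 28, 46, 32, 9, 54, 19, 53, 13, 17, 41, 2, 12, 11, 5, 30, 58, 43, 14, 23, 16, 35, 27, 40, 57, 37, 39, 51, 1]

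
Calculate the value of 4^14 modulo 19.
By repeated squaring mod 19: 4^{1}≡4, 4^{2}≡16, 4^{4}≡9, 4^{8}≡5. Then 4^{14} = 4^{8+4+2} ≡ 5 × 9 × 16 ≡ 17 mod 19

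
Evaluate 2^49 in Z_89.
By repeated squaring (mod 89): 2^{1}≡2, 2^{2}≡4, 2^{4}≡16, 2^{8}≡78, 2^{16}≡32, 2^{32}≡45. Then 2^{49} = 2^{32+16+1} ≡ 45 × 32 × 2 ≡ 32 (mod 89)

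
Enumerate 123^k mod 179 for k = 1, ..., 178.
123^1, 123^2, ..., 123^{178} mod 179: [123, 93, 162, 57, 30, 110, 105, 27, 99, 5, 78, 107, 94, 106, 150, 13, 167, 135, 137, 25, 32, 177, 112, 172, 34, 65, 119, 138, 148, 125, 160, 169, 23, 144, 170, 146, 58, 153, 24, 88, 84, 129, 115, 4, 134, 14, 111, 49, 120, 82, 62, 108, 38, 20, 133, 70, 18, 66, 63, 52, 131, 3, 11, 100, 128, 171, 90, 151, 136, 81, 118, 15, 55, 142, 103, 139, 92, 39, 143, 47, 53, 75, 96, 173, 157, 158, 102, 16, 178, 56, 86, 17, 122, 149, 69, 74, 152, 80, 174, 101, 72, 85, 73, 29, 166, 12, 44, 42, 154, 147, 2, 67, 7, 145, 114, 60, 41, 31, 54, 19, 10, 156, 35, 9, 33, 121, 26, 155, 91, 95, 50, 64, 175, 45, 165, 68, 130, 59, 97, 117, 71, 141, 159, 46, 109, 161, 113, 116, 127, 48, 176, 168, 79, 51, 8, 89, 28, 43, 98, 61, 164, 124, 37, 76, 40, 87, 140, 36, 132, 126, 104, 83, 6, 22, 21, 77, 163, 1]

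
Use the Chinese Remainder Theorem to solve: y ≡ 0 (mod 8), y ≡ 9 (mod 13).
M = 8 × 13 = 104. M₁ = 13, y₁ ≡ 5 (mod 8). M₂ = 8, y₂ ≡ 5 (mod 13). y = 0×13×5 + 9×8×5 ≡ 48 (mod 104)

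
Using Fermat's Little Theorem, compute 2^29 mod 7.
By Fermat: 2^{6} ≡ 1 mod 7. 29 = 4×6 + 5. So 2^{29} ≡ 2^{5} ≡ 4 mod 7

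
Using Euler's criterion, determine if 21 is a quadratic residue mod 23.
By Euler's criterion: 21^{11} ≡ 22 (mod 23). Since this equals -1 (≡ 22), 21 is not a QR.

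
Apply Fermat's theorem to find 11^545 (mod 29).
By Fermat: 11^{28} ≡ 1 (mod 29). 545 ≡ 13 (mod 28). So 11^{545} ≡ 11^{13} ≡ 21 (mod 29)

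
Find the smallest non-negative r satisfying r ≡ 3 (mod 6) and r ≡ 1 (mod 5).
M = 6 × 5 = 30. M₁ = 5, y₁ ≡ 5 (mod 6). M₂ = 6, y₂ ≡ 1 (mod 5). r = 3×5×5 + 1×6×1 ≡ 21 (mod 30)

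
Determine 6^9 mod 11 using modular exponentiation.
By repeated squaring (mod 11): 6^{1}≡6, 6^{2}≡3, 6^{4}≡9, 6^{8}≡4. Then 6^{9} = 6^{8+1} ≡ 4 × 6 ≡ 2 (mod 11)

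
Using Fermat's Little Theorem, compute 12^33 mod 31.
By Fermat: 12^{30} ≡ 1 (mod 31). So 12^{33} = 12^{30} · 12^{3} ≡ 12^{3} ≡ 23 (mod 31)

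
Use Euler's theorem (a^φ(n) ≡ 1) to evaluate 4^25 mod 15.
By Euler: 4^{8} ≡ 1 (mod 15) since gcd(4, 15) = 1. 25 = 3×8 + 1. So 4^{25} ≡ 4^{1} ≡ 4 (mod 15)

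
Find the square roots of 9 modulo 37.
The square roots of 9 mod 37 are 34 and 3. Verify: 34² = 1156 ≡ 9 (mod 37)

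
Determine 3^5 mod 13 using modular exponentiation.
By repeated squaring mod 13: 3^{1}≡3, 3^{2}≡9, 3^{4}≡3. Then 3^{5} = 3^{4+1} ≡ 3 × 3 ≡ 9 mod 13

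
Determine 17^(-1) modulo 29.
Since 29 is prime, by Fermat 17^(-1) ≡ 17^{27} ≡ 12 (mod 29). Verify: 17 × 12 = 204 ≡ 1 (mod 29)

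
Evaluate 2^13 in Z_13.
Using Fermat: 2^{12} ≡ 1 mod 13. 13 ≡ 1 mod 12. So 2^{13} ≡ 2^{1} ≡ 2 mod 13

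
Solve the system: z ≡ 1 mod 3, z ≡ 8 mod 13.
M = 3 × 13 = 39. M₁ = 13, y₁ ≡ 1 mod 3. M₂ = 3, y₂ ≡ 9 mod 13. z = 1×13×1 + 8×3×9 ≡ 34 mod 39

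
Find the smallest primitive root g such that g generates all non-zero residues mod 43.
g = 3. Powers: [3, 9, 27, 38, 28, 41, 37, 25, ...] generates all 42 non-zero residues.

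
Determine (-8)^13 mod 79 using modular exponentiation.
By repeated squaring mod 79: (-8)^{1}≡71, (-8)^{2}≡64, (-8)^{4}≡67, (-8)^{8}≡65. Then (-8)^{13} = (-8)^{8+4+1} ≡ 65 × 67 × 71 ≡ 78 mod 79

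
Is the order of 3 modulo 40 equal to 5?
Powers of 3 mod 40: 3^1≡3, 3^2≡9, 3^3≡27, 3^4≡1. Already 3^4≡1, so the order is 4 < 5. No, the actual order is 4.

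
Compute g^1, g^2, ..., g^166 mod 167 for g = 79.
79^1, 79^2, ..., 79^{166} mod 167: [79, 62, 55, 3, 70, 19, 165, 9, 43, 57, 161, 27, 129, 4, 149, 81, 53, 12, 113, 76, 159, 36, 5, 61, 143, 108, 15, 16, 95, 157, 45, 48, 118, 137, 135, 144, 20, 77, 71, 98, 60, 64, 46, 127, 13, 25, 138, 47, 39, 75, 80, 141, 117, 58, 73, 89, 17, 7, 52, 100, 51, 21, 156, 133, 153, 63, 134, 65, 125, 22, 68, 28, 41, 66, 37, 84, 123, 31, 111, 85, 35, 93, 166, 88, 105, 112, 164, 97, 148, 2, 158, 124, 110, 6, 140, 38, 163, 18, 86, 114, 155, 54, 91, 8, 131, 162, 106, 24, 59, 152, 151, 72, 10, 122, 119, 49, 30, 32, 23, 147, 90, 96, 69, 107, 103, 121, 40, 154, 142, 29, 120, 128, 92, 87, 26, 50, 109, 94, 78, 150, 160, 115, 67, 116, 146, 11, 34, 14, 104, 33, 102, 42, 145, 99, 139, 126, 101, 130, 83, 44, 136, 56, 82, 132, 74, 1]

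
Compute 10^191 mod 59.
Using Fermat: 10^{58} ≡ 1 mod 59. 191 ≡ 17 mod 58. So 10^{191} ≡ 10^{17} ≡ 8 mod 59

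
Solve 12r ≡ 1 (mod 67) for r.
Since 67 is prime, by Fermat 12^(-1) ≡ 12^{65} ≡ 28 (mod 67). Verify: 12 × 28 = 336 ≡ 1 (mod 67)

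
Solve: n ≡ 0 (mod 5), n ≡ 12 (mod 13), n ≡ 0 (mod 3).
M = 5 × 13 × 3 = 195. M₁ = 39, y₁ ≡ 4 (mod 5). M₂ = 15, y₂ ≡ 7 (mod 13). M₃ = 65, y₃ ≡ 2 (mod 3). n = 0×39×4 + 12×15×7 + 0×65×2 ≡ 90 (mod 195)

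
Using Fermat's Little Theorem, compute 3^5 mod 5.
By Fermat: 3^{4} ≡ 1 mod 5. So 3^{5} = 3^{4} · 3^{1} ≡ 3^{1} ≡ 3 mod 5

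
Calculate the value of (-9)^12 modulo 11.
Using Fermat: (-9)^{10} ≡ 1 (mod 11). 12 ≡ 2 (mod 10). So (-9)^{12} ≡ (-9)^{2} ≡ 4 (mod 11)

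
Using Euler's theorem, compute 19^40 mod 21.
By Euler: 19^{12} ≡ 1 mod 21 since gcd(19, 21) = 1. 40 = 3×12 + 4. So 19^{40} ≡ 19^{4} ≡ 16 mod 21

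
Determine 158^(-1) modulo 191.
Since 191 is prime, by Fermat 158^(-1) ≡ 158^{189} ≡ 81 mod 191. Verify: 158 × 81 = 12798 ≡ 1 mod 191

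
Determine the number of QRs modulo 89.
Exactly half the non-zero residues mod a prime are QRs: (89-1)/2 = 44.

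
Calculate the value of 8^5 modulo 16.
By repeated squaring mod 16: 8^{1}≡8, 8^{2}≡0, 8^{4}≡0. Then 8^{5} = 8^{4+1} ≡ 0 × 8 ≡ 0 mod 16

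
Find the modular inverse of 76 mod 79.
Since 79 is prime, by Fermat 76^(-1) ≡ 76^{77} ≡ 26 (mod 79). Verify: 76 × 26 = 1976 ≡ 1 (mod 79)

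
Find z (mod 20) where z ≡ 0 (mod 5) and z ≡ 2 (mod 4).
M = 5 × 4 = 20. M₁ = 4, y₁ ≡ 4 (mod 5). M₂ = 5, y₂ ≡ 1 (mod 4). z = 0×4×4 + 2×5×1 ≡ 10 (mod 20)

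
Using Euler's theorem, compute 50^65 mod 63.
By Euler: 50^{36} ≡ 1 (mod 63) since gcd(50, 63) = 1. 65 = 1×36 + 29. So 50^{65} ≡ 50^{29} ≡ 29 (mod 63)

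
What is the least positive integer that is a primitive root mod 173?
g = 2. Powers: [2, 4, 8, 16, 32, 64, 128, 83, 166, 159, ...] generates all 172 non-zero residues.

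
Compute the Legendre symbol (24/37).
(24/37) = 24^{18} mod 37 = -1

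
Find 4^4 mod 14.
4^{4} = 256 ≡ 4 mod 14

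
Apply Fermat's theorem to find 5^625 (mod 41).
By Fermat: 5^{40} ≡ 1 (mod 41). 625 ≡ 25 (mod 40). So 5^{625} ≡ 5^{25} ≡ 9 (mod 41)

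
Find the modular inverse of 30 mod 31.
Since 31 is prime, by Fermat 30^(-1) ≡ 30^{29} ≡ 30 (mod 31). Verify: 30 × 30 = 900 ≡ 1 (mod 31)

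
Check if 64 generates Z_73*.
64^{3} ≡ 1 mod 73 and 3 < 72, so ord_73(64) = 3 ≠ 72 and 64 is not a primitive root.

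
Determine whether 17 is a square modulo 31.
By Euler's criterion: 17^{15} ≡ 30 mod 31. Since this equals -1 (≡ 30), 17 is not a QR.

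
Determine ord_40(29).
Powers of 29 mod 40: 29^1≡29, 29^2≡1. Order = 2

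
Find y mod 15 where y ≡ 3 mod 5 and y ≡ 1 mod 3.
M = 5 × 3 = 15. M₁ = 3, y₁ ≡ 2 mod 5. M₂ = 5, y₂ ≡ 2 mod 3. y = 3×3×2 + 1×5×2 ≡ 13 mod 15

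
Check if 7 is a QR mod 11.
By Euler's criterion: 7^{5} ≡ 10 (mod 11). Since this equals -1 (≡ 10), 7 is not a QR.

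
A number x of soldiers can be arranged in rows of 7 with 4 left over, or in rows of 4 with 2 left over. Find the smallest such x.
M = 7 × 4 = 28. M₁ = 4, y₁ ≡ 2 mod 7. M₂ = 7, y₂ ≡ 3 mod 4. x = 4×4×2 + 2×7×3 ≡ 18 mod 28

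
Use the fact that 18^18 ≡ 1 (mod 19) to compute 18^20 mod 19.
By Fermat: 18^{18} ≡ 1 (mod 19). So 18^{20} = 18^{18} · 18^{2} ≡ 18^{2} ≡ 1 (mod 19)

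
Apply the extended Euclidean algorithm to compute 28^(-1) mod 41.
Extended GCD: 28(-19) + 41(13) = 1. So 28^(-1) ≡ -19 ≡ 22 (mod 41). Verify: 28 × 22 = 616 ≡ 1 (mod 41)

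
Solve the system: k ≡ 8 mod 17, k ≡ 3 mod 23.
M = 17 × 23 = 391. M₁ = 23, y₁ ≡ 3 mod 17. M₂ = 17, y₂ ≡ 19 mod 23. k = 8×23×3 + 3×17×19 ≡ 348 mod 391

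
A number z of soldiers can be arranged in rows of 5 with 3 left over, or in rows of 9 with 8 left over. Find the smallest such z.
M = 5 × 9 = 45. M₁ = 9, y₁ ≡ 4 (mod 5). M₂ = 5, y₂ ≡ 2 (mod 9). z = 3×9×4 + 8×5×2 ≡ 8 (mod 45)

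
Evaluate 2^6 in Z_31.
By repeated squaring (mod 31): 2^{1}≡2, 2^{2}≡4, 2^{4}≡16. Then 2^{6} = 2^{4+2} ≡ 16 × 4 ≡ 2 (mod 31)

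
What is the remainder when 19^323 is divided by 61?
Using Fermat: 19^{60} ≡ 1 mod 61. 323 ≡ 23 mod 60. So 19^{323} ≡ 19^{23} ≡ 46 mod 61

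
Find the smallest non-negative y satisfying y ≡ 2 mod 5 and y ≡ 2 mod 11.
M = 5 × 11 = 55. M₁ = 11, y₁ ≡ 1 mod 5. M₂ = 5, y₂ ≡ 9 mod 11. y = 2×11×1 + 2×5×9 ≡ 2 mod 55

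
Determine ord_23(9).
Powers of 9 mod 23: 9^1≡9, 9^2≡12, 9^3≡16, 9^4≡6, 9^5≡8, 9^6≡3, 9^7≡4, 9^8≡13, 9^9≡2, 9^10≡18, 9^11≡1. ord_23(9) = 11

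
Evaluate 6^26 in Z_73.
By repeated squaring (mod 73): 6^{1}≡6, 6^{2}≡36, 6^{4}≡55, 6^{8}≡32, 6^{16}≡2. Then 6^{26} = 6^{16+8+2} ≡ 2 × 32 × 36 ≡ 41 (mod 73)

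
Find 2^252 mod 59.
Using Fermat: 2^{58} ≡ 1 mod 59. 252 ≡ 20 mod 58. So 2^{252} ≡ 2^{20} ≡ 28 mod 59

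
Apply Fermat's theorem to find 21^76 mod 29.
By Fermat: 21^{28} ≡ 1 mod 29. 76 = 2×28 + 20. So 21^{76} ≡ 21^{20} ≡ 16 mod 29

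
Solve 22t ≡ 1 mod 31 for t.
Since 31 is prime, by Fermat 22^(-1) ≡ 22^{29} ≡ 24 mod 31. Verify: 22 × 24 = 528 ≡ 1 mod 31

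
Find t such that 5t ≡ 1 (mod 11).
Since 11 is prime, by Fermat 5^(-1) ≡ 5^{9} ≡ 9 (mod 11). Verify: 5 × 9 = 45 ≡ 1 (mod 11)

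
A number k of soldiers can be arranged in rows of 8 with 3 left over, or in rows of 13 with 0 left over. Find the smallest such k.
M = 8 × 13 = 104. M₁ = 13, y₁ ≡ 5 (mod 8). M₂ = 8, y₂ ≡ 5 (mod 13). k = 3×13×5 + 0×8×5 ≡ 91 (mod 104)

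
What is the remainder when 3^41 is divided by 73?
By repeated squaring mod 73: 3^{1}≡3, 3^{2}≡9, 3^{4}≡8, 3^{8}≡64, 3^{16}≡8, 3^{32}≡64. Then 3^{41} = 3^{32+8+1} ≡ 64 × 64 × 3 ≡ 24 mod 73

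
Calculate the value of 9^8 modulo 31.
By repeated squaring (mod 31): 9^{1}≡9, 9^{2}≡19, 9^{4}≡20, 9^{8}≡28. So 9^{8} ≡ 28 (mod 31)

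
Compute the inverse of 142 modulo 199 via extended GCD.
Extended GCD: 142(-7) + 199(5) = 1. So 142^(-1) ≡ -7 ≡ 192 (mod 199). Verify: 142 × 192 = 27264 ≡ 1 (mod 199)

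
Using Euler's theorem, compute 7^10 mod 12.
By Euler: 7^{4} ≡ 1 mod 12 since gcd(7, 12) = 1. 10 = 2×4 + 2. So 7^{10} ≡ 7^{2} ≡ 1 mod 12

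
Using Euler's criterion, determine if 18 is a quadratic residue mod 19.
By Euler's criterion: 18^{9} ≡ 18 mod 19. Since this equals -1 (≡ 18), 18 is not a QR.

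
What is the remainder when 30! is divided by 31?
By Wilson's theorem, (30)! ≡ -1 ≡ 30 mod 31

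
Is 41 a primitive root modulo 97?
ord_97(41) divides 96. For each prime q|96: 41^{48}≡96, 41^{32}≡35, none ≡ 1. So 41 has order 96 and is a primitive root mod 97.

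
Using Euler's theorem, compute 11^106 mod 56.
By Euler: 11^{24} ≡ 1 (mod 56) since gcd(11, 56) = 1. 106 = 4×24 + 10. So 11^{106} ≡ 11^{10} ≡ 25 (mod 56)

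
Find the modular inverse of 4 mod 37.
Since 37 is prime, by Fermat 4^(-1) ≡ 4^{35} ≡ 28 mod 37. Verify: 4 × 28 = 112 ≡ 1 mod 37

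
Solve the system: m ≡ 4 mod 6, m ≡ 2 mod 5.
M = 6 × 5 = 30. M₁ = 5, y₁ ≡ 5 mod 6. M₂ = 6, y₂ ≡ 1 mod 5. m = 4×5×5 + 2×6×1 ≡ 22 mod 30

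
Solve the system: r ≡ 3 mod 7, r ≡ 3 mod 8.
M = 7 × 8 = 56. M₁ = 8, y₁ ≡ 1 mod 7. M₂ = 7, y₂ ≡ 7 mod 8. r = 3×8×1 + 3×7×7 ≡ 3 mod 56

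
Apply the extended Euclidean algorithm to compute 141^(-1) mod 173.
Extended GCD: 141(27) + 173(-22) = 1. So 141^(-1) ≡ 27 mod 173. Verify: 141 × 27 = 3807 ≡ 1 mod 173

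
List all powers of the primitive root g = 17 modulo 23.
17^1, 17^2, ..., 17^{22} mod 23: [17, 13, 14, 8, 21, 12, 20, 18, 7, 4, 22, 6, 10, 9, 15, 2, 11, 3, 5, 16, 19, 1]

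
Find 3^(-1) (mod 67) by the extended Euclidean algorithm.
Extended GCD: 3(-22) + 67(1) = 1. So 3^(-1) ≡ -22 ≡ 45 (mod 67). Verify: 3 × 45 = 135 ≡ 1 (mod 67)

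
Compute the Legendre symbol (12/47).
(12/47) = 12^{23} mod 47 = 1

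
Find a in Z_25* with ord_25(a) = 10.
4 has order 10 mod 25 since 4^{10} ≡ 1 (mod 25) and no smaller power works.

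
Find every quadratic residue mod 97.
Squares in Z_97*: {1, 2, 3, 4, 6, 8, 9, 11, 12, 16, 18, 22, 24, 25, 27, 31, 32, 33, 35, 36, 43, 44, 47, 48, 49, 50, 53, 54, 61, 62, 64, 65, 66, 70, 72, 73, 75, 79, 81, 85, 86, 88, 89, 91, 93, 94, 95, 96}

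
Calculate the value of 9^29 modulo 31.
By repeated squaring (mod 31): 9^{1}≡9, 9^{2}≡19, 9^{4}≡20, 9^{8}≡28, 9^{16}≡9. Then 9^{29} = 9^{16+8+4+1} ≡ 9 × 28 × 20 × 9 ≡ 7 (mod 31)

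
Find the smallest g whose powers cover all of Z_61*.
g = 2. Powers: [2, 4, 8, 16, 32, 3, 6, 12, ...] generates all 60 non-zero residues.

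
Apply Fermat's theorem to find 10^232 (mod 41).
By Fermat: 10^{40} ≡ 1 (mod 41). 232 ≡ 32 (mod 40). So 10^{232} ≡ 10^{32} ≡ 18 (mod 41)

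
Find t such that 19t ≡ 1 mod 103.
Since 103 is prime, by Fermat 19^(-1) ≡ 19^{101} ≡ 38 mod 103. Verify: 19 × 38 = 722 ≡ 1 mod 103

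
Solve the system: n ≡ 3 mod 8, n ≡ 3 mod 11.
M = 8 × 11 = 88. M₁ = 11, y₁ ≡ 3 mod 8. M₂ = 8, y₂ ≡ 7 mod 11. n = 3×11×3 + 3×8×7 ≡ 3 mod 88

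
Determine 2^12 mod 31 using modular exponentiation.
By repeated squaring mod 31: 2^{1}≡2, 2^{2}≡4, 2^{4}≡16, 2^{8}≡8. Then 2^{12} = 2^{8+4} ≡ 8 × 16 ≡ 4 mod 31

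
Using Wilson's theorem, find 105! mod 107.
(106)! = (105)! × (106) ≡ -1 mod 107. So (105)! ≡ -1 × (106)^(-1) ≡ (-1)×(-1) = 1 mod 107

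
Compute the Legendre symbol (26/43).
(26/43) = 26^{21} mod 43 = -1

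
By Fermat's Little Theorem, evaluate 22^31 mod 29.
By Fermat: 22^{28} ≡ 1 (mod 29). So 22^{31} = 22^{28} · 22^{3} ≡ 22^{3} ≡ 5 (mod 29)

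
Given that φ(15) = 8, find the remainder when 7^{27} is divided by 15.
By Euler: 7^{8} ≡ 1 (mod 15) since gcd(7, 15) = 1. 27 = 3×8 + 3. So 7^{27} ≡ 7^{3} ≡ 13 (mod 15)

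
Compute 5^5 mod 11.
By repeated squaring mod 11: 5^{1}≡5, 5^{2}≡3, 5^{4}≡9. Then 5^{5} = 5^{4+1} ≡ 9 × 5 ≡ 1 mod 11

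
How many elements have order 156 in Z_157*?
There are φ(157-1) = φ(156) = 48 primitive roots modulo 157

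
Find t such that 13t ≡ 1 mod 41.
Since 41 is prime, by Fermat 13^(-1) ≡ 13^{39} ≡ 19 mod 41. Verify: 13 × 19 = 247 ≡ 1 mod 41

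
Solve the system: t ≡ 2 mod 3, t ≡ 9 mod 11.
M = 3 × 11 = 33. M₁ = 11, y₁ ≡ 2 mod 3. M₂ = 3, y₂ ≡ 4 mod 11. t = 2×11×2 + 9×3×4 ≡ 20 mod 33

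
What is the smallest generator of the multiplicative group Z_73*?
g = 5. Powers: [5, 25, 52, 41, 59, 3, 15, ...] generates all 72 non-zero residues.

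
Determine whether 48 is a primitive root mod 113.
48^{16} ≡ 1 (mod 113) and 16 < 112, so ord_113(48) = 16 ≠ 112 and 48 is not a primitive root.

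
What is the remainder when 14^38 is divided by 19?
Using Fermat: 14^{18} ≡ 1 mod 19. 38 ≡ 2 mod 18. So 14^{38} ≡ 14^{2} ≡ 6 mod 19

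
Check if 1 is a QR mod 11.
By Euler's criterion: 1^{5} ≡ 1 mod 11. Since this equals 1, 1 is a QR.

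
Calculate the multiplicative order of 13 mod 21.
Powers of 13 mod 21: 13^1≡13, 13^2≡1. So the order of 13 is 2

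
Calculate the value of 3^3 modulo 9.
3^{3} = 27 ≡ 0 (mod 9)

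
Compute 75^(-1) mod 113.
Since 113 is prime, by Fermat 75^(-1) ≡ 75^{111} ≡ 110 mod 113. Verify: 75 × 110 = 8250 ≡ 1 mod 113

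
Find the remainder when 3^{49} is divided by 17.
By Fermat: 3^{16} ≡ 1 (mod 17). 49 = 3×16 + 1. So 3^{49} ≡ 3^{1} ≡ 3 (mod 17)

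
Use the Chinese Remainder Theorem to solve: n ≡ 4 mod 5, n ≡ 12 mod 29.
M = 5 × 29 = 145. M₁ = 29, y₁ ≡ 4 mod 5. M₂ = 5, y₂ ≡ 6 mod 29. n = 4×29×4 + 12×5×6 ≡ 99 mod 145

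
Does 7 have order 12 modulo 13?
ord_13(7) divides 12. For each prime q|12: 7^{6}≡12, 7^{4}≡9, none ≡ 1. So 7 has order 12 and is a primitive root mod 13.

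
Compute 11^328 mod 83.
Using Fermat: 11^{82} ≡ 1 (mod 83). 328 ≡ 0 (mod 82). So 11^{328} ≡ 11^{0} ≡ 1 (mod 83)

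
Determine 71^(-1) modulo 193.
Since 193 is prime, by Fermat 71^(-1) ≡ 71^{191} ≡ 87 mod 193. Verify: 71 × 87 = 6177 ≡ 1 mod 193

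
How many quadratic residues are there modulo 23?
The squaring map on Z_23* is 2-to-1, so there are (22)/2 = 11 QRs.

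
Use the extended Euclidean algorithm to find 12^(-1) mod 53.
Extended GCD: 12(-22) + 53(5) = 1. So 12^(-1) ≡ -22 ≡ 31 mod 53. Verify: 12 × 31 = 372 ≡ 1 mod 53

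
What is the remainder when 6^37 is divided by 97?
By repeated squaring (mod 97): 6^{1}≡6, 6^{2}≡36, 6^{4}≡35, 6^{8}≡61, 6^{16}≡35, 6^{32}≡61. Then 6^{37} = 6^{32+4+1} ≡ 61 × 35 × 6 ≡ 6 (mod 97)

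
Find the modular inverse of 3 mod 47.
Since 47 is prime, by Fermat 3^(-1) ≡ 3^{45} ≡ 16 (mod 47). Verify: 3 × 16 = 48 ≡ 1 (mod 47)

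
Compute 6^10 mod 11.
Using Fermat: 6^{10} ≡ 1 mod 11. 10 ≡ 0 mod 10. So 6^{10} ≡ 6^{0} ≡ 1 mod 11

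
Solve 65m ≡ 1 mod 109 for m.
Since 109 is prime, by Fermat 65^(-1) ≡ 65^{107} ≡ 52 mod 109. Verify: 65 × 52 = 3380 ≡ 1 mod 109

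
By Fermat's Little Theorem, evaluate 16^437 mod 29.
By Fermat: 16^{28} ≡ 1 (mod 29). 437 ≡ 17 (mod 28). So 16^{437} ≡ 16^{17} ≡ 7 (mod 29)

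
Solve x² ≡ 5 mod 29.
The square roots of 5 mod 29 are 18 and 11. Verify: 18² = 324 ≡ 5 mod 29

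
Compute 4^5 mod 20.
By repeated squaring (mod 20): 4^{1}≡4, 4^{2}≡16, 4^{4}≡16. Then 4^{5} = 4^{4+1} ≡ 16 × 4 ≡ 4 (mod 20)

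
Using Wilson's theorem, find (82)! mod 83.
By Wilson's theorem, (82)! ≡ -1 ≡ 82 (mod 83)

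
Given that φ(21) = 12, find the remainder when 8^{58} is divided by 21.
By Euler: 8^{12} ≡ 1 (mod 21) since gcd(8, 21) = 1. 58 = 4×12 + 10. So 8^{58} ≡ 8^{10} ≡ 1 (mod 21)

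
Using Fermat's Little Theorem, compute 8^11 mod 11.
By Fermat: 8^{10} ≡ 1 mod 11. So 8^{11} = 8^{10} · 8^{1} ≡ 8^{1} ≡ 8 mod 11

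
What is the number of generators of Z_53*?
Number of primitive roots mod 53 = φ(p-1) = φ(52) = 24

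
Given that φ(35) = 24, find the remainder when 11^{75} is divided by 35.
By Euler: 11^{24} ≡ 1 mod 35 since gcd(11, 35) = 1. 75 = 3×24 + 3. So 11^{75} ≡ 11^{3} ≡ 1 mod 35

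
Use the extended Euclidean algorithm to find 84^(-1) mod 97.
Extended GCD: 84(-15) + 97(13) = 1. So 84^(-1) ≡ -15 ≡ 82 (mod 97). Verify: 84 × 82 = 6888 ≡ 1 (mod 97)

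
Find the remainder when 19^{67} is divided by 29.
By Fermat: 19^{28} ≡ 1 (mod 29). 67 = 2×28 + 11. So 19^{67} ≡ 19^{11} ≡ 27 (mod 29)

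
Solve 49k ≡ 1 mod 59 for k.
Since 59 is prime, by Fermat 49^(-1) ≡ 49^{57} ≡ 53 mod 59. Verify: 49 × 53 = 2597 ≡ 1 mod 59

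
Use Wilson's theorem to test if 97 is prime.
(96)! mod 97 = 96. Since 96 ≡ -1 (mod 97), 97 is prime.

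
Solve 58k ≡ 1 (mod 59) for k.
Since 59 is prime, by Fermat 58^(-1) ≡ 58^{57} ≡ 58 (mod 59). Verify: 58 × 58 = 3364 ≡ 1 (mod 59)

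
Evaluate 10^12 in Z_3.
Using Fermat: 10^{2} ≡ 1 mod 3. 12 ≡ 0 mod 2. So 10^{12} ≡ 10^{0} ≡ 1 mod 3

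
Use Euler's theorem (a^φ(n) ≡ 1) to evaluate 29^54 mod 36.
By Euler: 29^{12} ≡ 1 mod 36 since gcd(29, 36) = 1. 54 = 4×12 + 6. So 29^{54} ≡ 29^{6} ≡ 1 mod 36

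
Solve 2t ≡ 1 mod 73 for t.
Since 73 is prime, by Fermat 2^(-1) ≡ 2^{71} ≡ 37 mod 73. Verify: 2 × 37 = 74 ≡ 1 mod 73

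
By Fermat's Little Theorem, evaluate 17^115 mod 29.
By Fermat: 17^{28} ≡ 1 (mod 29). 115 = 4×28 + 3. So 17^{115} ≡ 17^{3} ≡ 12 (mod 29)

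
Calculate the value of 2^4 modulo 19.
2^{4} = 16 ≡ 16 mod 19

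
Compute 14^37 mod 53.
By repeated squaring (mod 53): 14^{1}≡14, 14^{2}≡37, 14^{4}≡44, 14^{8}≡28, 14^{16}≡42, 14^{32}≡15. Then 14^{37} = 14^{32+4+1} ≡ 15 × 44 × 14 ≡ 18 (mod 53)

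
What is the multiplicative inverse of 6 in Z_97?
Since 97 is prime, by Fermat 6^(-1) ≡ 6^{95} ≡ 81 mod 97. Verify: 6 × 81 = 486 ≡ 1 mod 97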